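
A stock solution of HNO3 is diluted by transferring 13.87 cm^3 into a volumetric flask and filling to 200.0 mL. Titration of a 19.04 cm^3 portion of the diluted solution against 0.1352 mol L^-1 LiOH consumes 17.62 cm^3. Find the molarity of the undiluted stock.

n(LiOH) = 0.1352 x 0.01762 = 0.002382 mol.
n(HNO3) in the aliquot = 0.002382 mol.
[diluted HNO3] = 0.002382 / 0.01904 = 0.1251 M.
Dilution factor = 200.0/13.87 = 14.42, so [stock] = 0.1251 x 14.42 = 1.80 M.

1.80 M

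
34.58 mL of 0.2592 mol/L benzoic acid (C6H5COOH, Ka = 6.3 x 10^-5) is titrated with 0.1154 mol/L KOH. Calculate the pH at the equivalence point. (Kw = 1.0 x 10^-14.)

n(C6H5COOH) = 0.2592 x 0.03458 = 0.008963 mol; V(KOH) at equivalence = 0.008963/0.1154 = 0.07767 L.
At equivalence all the acid is converted to C6H5COO-; total volume = 0.03458 + 0.07767 = 0.1123 L, so [C6H5COO-] = 0.008963/0.1123 = 0.07985 M.
Kb = Kw/Ka = 1.0e-14 / 6.3 x 10^-5 = 1.59e-10.
[OH^-] = sqrt(Kb x [C6H5COO-]) = sqrt(1.59e-10 x 0.07985) = 3.56e-6 M.
pOH = 5.45, so pH = 14.00 - 5.45 = 8.55.

8.55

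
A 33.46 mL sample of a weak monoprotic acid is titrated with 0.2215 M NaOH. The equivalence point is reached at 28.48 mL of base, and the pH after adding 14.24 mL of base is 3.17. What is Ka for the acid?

14.24 mL is half of the equivalence volume, so this is the half-equivalence point where [HA] = [A^-].
At half-equivalence pH = pKa, so pKa = 3.17.
Ka = 10^(-3.17) = 6.8 x 10^-4.

6.8 x 10^-4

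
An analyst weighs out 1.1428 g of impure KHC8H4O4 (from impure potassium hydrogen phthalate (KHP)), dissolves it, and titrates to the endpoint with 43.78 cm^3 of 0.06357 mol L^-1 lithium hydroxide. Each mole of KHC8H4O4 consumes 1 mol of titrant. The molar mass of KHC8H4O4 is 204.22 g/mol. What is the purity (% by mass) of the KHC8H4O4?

n(LiOH) = 0.06357 x 0.04378 = 0.002783 mol.
n(KHC8H4O4) = 0.002783 / 1 = 0.002783 mol.
mass of KHC8H4O4 = 0.002783 x 204.22 = 0.5684 g.
% purity = 0.5684 / 1.1428 x 100 = 49.7%.

49.7%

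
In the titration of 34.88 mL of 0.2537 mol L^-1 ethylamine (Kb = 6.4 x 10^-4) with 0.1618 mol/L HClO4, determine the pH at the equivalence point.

5.91

n(C2H5NH2) = 0.2537 x 0.03488 = 0.008849 mol; V(HClO4) at equivalence = 0.008849/0.1618 = 0.05469 L.
At equivalence the base is fully converted to C2H5NH3+; total volume = 0.08957 L, so [C2H5NH3+] = 0.008849/0.08957 = 0.09879 M.
Ka(C2H5NH3+) = Kw/Kb = 1.0e-14 / 6.4 x 10^-4 = 1.56e-11.
[H^+] = sqrt(Ka x [C2H5NH3+]) = sqrt(1.56e-11 x 0.09879) = 1.24e-6 M.
pH = -log(1.24e-6) = 5.91.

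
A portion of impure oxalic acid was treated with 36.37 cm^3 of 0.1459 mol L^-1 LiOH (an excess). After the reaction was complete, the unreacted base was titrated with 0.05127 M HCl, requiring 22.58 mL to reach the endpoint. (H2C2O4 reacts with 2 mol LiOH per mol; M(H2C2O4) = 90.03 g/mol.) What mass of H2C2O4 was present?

Total n(LiOH) added = 0.1459 x 0.03637 = 0.005306 mol.
n(HCl) used = 0.05127 x 0.02258 = 0.001158 mol, which equals the excess n(LiOH).
So n(LiOH) consumed by the sample = 0.005306 - 0.001158 = 0.004149 mol.
n(H2C2O4) = 0.004149 / 2 = 0.002074 mol.
mass = 0.002074 mol x 90.03 g/mol = 0.187 g.

0.187 g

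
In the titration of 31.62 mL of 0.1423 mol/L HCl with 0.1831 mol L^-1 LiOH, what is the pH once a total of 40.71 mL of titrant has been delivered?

12.61

n(acid) = 0.1423 x 0.03162 = 0.004500 mol; n(LiOH) added = 0.1831 x 0.04071 = 0.007454 mol.
Base is in excess by 0.007454 - 0.004500 = 0.002954 mol in a total volume of 0.07233 L.
[OH^-] = 0.002954/0.07233 = 0.04085 M, so pOH = 1.39 and pH = 14.00 - 1.39 = 12.61.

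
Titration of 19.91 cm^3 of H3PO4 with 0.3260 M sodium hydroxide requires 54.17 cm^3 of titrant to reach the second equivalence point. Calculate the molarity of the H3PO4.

n(NaOH) = 0.3260 x 0.05417 = 0.01766 mol.
At the second equivalence point, 2 mol OH^- react per mol H3PO4, so n(H3PO4) = 0.01766 / 2 = 0.008830 mol.
[H3PO4] = 0.008830 / 0.01991 L = 0.443 M.

0.443 M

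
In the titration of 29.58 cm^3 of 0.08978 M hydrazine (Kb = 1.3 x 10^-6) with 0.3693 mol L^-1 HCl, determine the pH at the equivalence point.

n(N2H4) = 0.08978 x 0.02958 = 0.002656 mol; V(HCl) at equivalence = 0.002656/0.3693 = 0.007191 L.
At equivalence the base is fully converted to N2H5+; total volume = 0.03677 L, so [N2H5+] = 0.002656/0.03677 = 0.07222 M.
Ka(N2H5+) = Kw/Kb = 1.0e-14 / 1.3 x 10^-6 = 7.69e-9.
[H^+] = sqrt(Ka x [N2H5+]) = sqrt(7.69e-9 x 0.07222) = 2.36e-5 M.
pH = -log(2.36e-5) = 4.63.

4.63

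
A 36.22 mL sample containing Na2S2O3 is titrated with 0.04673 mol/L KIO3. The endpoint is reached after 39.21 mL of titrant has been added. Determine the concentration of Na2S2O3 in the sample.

0.304 M

n(KIO3) = 0.04673 x 0.03921 = 0.001832 mol.
From the balanced equation, 1 mol KIO3 reacts with 6 mol Na2S2O3, so n(Na2S2O3) = 0.001832 x 6/1 = 0.01099 mol.
[Na2S2O3] = 0.01099 / 0.03622 L = 0.304 M.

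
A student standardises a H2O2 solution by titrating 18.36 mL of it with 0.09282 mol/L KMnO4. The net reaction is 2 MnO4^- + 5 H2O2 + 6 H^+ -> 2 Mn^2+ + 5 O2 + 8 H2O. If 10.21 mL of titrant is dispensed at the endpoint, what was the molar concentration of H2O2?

n(KMnO4) = 0.09282 x 0.01021 = 0.0009477 mol.
From the balanced equation, 2 mol KMnO4 reacts with 5 mol H2O2, so n(H2O2) = 0.0009477 x 5/2 = 0.002369 mol.
[H2O2] = 0.002369 / 0.01836 L = 0.129 M.

0.129 M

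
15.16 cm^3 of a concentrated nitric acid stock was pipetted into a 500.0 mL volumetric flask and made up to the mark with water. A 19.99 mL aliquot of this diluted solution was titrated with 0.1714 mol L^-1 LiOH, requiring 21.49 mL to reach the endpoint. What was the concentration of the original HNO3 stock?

n(LiOH) = 0.1714 x 0.02149 = 0.003683 mol.
n(HNO3) in the aliquot = 0.003683 mol.
[diluted HNO3] = 0.003683 / 0.01999 = 0.1843 M.
Dilution factor = 500.0/15.16 = 32.98, so [stock] = 0.1843 x 32.98 = 6.08 M.

6.08 M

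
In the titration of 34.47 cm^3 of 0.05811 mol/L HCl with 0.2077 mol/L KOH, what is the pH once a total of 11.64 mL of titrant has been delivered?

n(acid) = 0.05811 x 0.03447 = 0.002003 mol; n(KOH) added = 0.2077 x 0.01164 = 0.002418 mol.
Base is in excess by 0.002418 - 0.002003 = 0.0004146 mol in a total volume of 0.04611 L.
[OH^-] = 0.0004146/0.04611 = 0.008991 M, so pOH = 2.05 and pH = 14.00 - 2.05 = 11.95.

11.95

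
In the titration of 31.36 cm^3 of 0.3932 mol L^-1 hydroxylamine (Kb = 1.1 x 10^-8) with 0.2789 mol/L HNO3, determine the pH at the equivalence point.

n(NH2OH) = 0.3932 x 0.03136 = 0.01233 mol; V(HNO3) at equivalence = 0.01233/0.2789 = 0.04421 L.
At equivalence the base is fully converted to NH3OH+; total volume = 0.07557 L, so [NH3OH+] = 0.01233/0.07557 = 0.1632 M.
Ka(NH3OH+) = Kw/Kb = 1.0e-14 / 1.1 x 10^-8 = 9.09e-7.
[H^+] = sqrt(Ka x [NH3OH+]) = sqrt(9.09e-7 x 0.1632) = 0.000385 M.
pH = -log(0.000385) = 3.41.

3.41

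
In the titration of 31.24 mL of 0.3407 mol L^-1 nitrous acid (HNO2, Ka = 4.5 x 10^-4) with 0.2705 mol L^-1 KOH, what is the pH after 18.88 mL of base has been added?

3.31

Initial n(HNO2) = 0.3407 x 0.03124 = 0.01064 mol.
n(KOH) added = 0.2705 x 0.01888 = 0.005107 mol, converting that many moles of HNO2 to NO2-.
Remaining n(HNO2) = 0.005536 mol; n(NO2-) = 0.005107 mol.
By Henderson-Hasselbalch, pH = pKa + log([A^-]/[HA]) = 3.35 + log(0.005107/0.005536) = 3.35 + (-0.04) = 3.31.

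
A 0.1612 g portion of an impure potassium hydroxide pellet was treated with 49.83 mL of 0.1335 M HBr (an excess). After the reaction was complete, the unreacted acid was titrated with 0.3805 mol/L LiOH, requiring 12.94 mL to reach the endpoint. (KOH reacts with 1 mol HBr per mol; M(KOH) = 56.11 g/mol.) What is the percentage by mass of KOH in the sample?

60.2%

Total n(HBr) added = 0.1335 x 0.04983 = 0.006652 mol.
n(LiOH) used = 0.3805 x 0.01294 = 0.004924 mol, which equals the excess n(HBr).
So n(HBr) consumed by the sample = 0.006652 - 0.004924 = 0.001729 mol.
n(KOH) = 0.001729 / 1 = 0.001729 mol.
mass KOH = 0.001729 x 56.11 = 0.09699 g, so %KOH = 0.09699/0.1612 x 100 = 60.2%.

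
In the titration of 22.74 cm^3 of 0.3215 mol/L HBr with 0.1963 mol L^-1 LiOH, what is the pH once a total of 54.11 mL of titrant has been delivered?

12.63

n(acid) = 0.3215 x 0.02274 = 0.007311 mol; n(LiOH) added = 0.1963 x 0.05411 = 0.01062 mol.
Base is in excess by 0.01062 - 0.007311 = 0.003311 mol in a total volume of 0.07685 L.
[OH^-] = 0.003311/0.07685 = 0.04308 M, so pOH = 1.37 and pH = 14.00 - 1.37 = 12.63.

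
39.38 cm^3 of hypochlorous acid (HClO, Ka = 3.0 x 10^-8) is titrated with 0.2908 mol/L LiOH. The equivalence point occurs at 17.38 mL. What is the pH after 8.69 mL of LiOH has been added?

8.69 mL is exactly half the equivalence volume (17.38/2), i.e. the half-equivalence point.
There, n(HA) = n(A^-), so pH = pKa = -log(3.0 x 10^-8) = 7.52.

7.52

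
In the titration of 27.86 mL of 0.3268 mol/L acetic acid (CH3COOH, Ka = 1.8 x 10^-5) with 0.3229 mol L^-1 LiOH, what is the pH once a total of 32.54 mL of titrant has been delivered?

n(acid) = 0.3268 x 0.02786 = 0.009105 mol; n(LiOH) added = 0.3229 x 0.03254 = 0.01051 mol.
Base is in excess by 0.01051 - 0.009105 = 0.001403 mol in a total volume of 0.06040 L.
[OH^-] = 0.001403/0.06040 = 0.02322 M, so pOH = 1.63 and pH = 14.00 - 1.63 = 12.37.

12.37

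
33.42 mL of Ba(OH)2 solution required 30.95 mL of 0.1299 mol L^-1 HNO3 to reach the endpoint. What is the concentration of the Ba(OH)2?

n(HNO3) delivered = 0.1299 x 0.03095 = 0.004020 mol.
The reaction is 1 Ba(OH)2 + 2 HNO3, so n(Ba(OH)2) = 0.004020 x 1/2 = 0.002010 mol.
[Ba(OH)2] = 0.002010 mol / 0.03342 L = 0.0601 M.

0.0601 M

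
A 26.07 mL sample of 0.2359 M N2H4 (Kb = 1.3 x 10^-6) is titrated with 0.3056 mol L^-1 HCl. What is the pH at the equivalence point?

4.49

n(N2H4) = 0.2359 x 0.02607 = 0.006150 mol; V(HCl) at equivalence = 0.006150/0.3056 = 0.02012 L.
At equivalence the base is fully converted to N2H5+; total volume = 0.04619 L, so [N2H5+] = 0.006150/0.04619 = 0.1331 M.
Ka(N2H5+) = Kw/Kb = 1.0e-14 / 1.3 x 10^-6 = 7.69e-9.
[H^+] = sqrt(Ka x [N2H5+]) = sqrt(7.69e-9 x 0.1331) = 3.20e-5 M.
pH = -log(3.20e-5) = 4.49.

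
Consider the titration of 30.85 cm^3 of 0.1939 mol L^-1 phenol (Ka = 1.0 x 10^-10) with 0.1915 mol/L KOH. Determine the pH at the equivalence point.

n(C6H5OH) = 0.1939 x 0.03085 = 0.005982 mol; V(KOH) at equivalence = 0.005982/0.1915 = 0.03124 L.
At equivalence all the acid is converted to C6H5O-; total volume = 0.03085 + 0.03124 = 0.06209 L, so [C6H5O-] = 0.005982/0.06209 = 0.09635 M.
Kb = Kw/Ka = 1.0e-14 / 1.0 x 10^-10 = 0.000100.
[OH^-] = sqrt(Kb x [C6H5O-]) = sqrt(0.000100 x 0.09635) = 0.00310 M.
pOH = 2.51, so pH = 14.00 - 2.51 = 11.49.

11.49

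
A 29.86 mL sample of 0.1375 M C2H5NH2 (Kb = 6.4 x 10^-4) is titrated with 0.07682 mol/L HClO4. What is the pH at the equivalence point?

n(C2H5NH2) = 0.1375 x 0.02986 = 0.004106 mol; V(HClO4) at equivalence = 0.004106/0.07682 = 0.05345 L.
At equivalence the base is fully converted to C2H5NH3+; total volume = 0.08331 L, so [C2H5NH3+] = 0.004106/0.08331 = 0.04928 M.
Ka(C2H5NH3+) = Kw/Kb = 1.0e-14 / 6.4 x 10^-4 = 1.56e-11.
[H^+] = sqrt(Ka x [C2H5NH3+]) = sqrt(1.56e-11 x 0.04928) = 8.78e-7 M.
pH = -log(8.78e-7) = 6.06.

6.06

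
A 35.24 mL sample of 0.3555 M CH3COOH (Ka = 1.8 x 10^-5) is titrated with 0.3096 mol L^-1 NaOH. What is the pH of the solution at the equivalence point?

8.98

n(CH3COOH) = 0.3555 x 0.03524 = 0.01253 mol; V(NaOH) at equivalence = 0.01253/0.3096 = 0.04046 L.
At equivalence all the acid is converted to CH3COO-; total volume = 0.03524 + 0.04046 = 0.07570 L, so [CH3COO-] = 0.01253/0.07570 = 0.1655 M.
Kb = Kw/Ka = 1.0e-14 / 1.8 x 10^-5 = 5.56e-10.
[OH^-] = sqrt(Kb x [CH3COO-]) = sqrt(5.56e-10 x 0.1655) = 9.59e-6 M.
pOH = 5.02, so pH = 14.00 - 5.02 = 8.98.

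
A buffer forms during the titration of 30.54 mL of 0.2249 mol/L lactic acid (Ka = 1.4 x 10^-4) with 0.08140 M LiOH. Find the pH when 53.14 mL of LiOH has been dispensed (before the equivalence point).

4.08

Initial n(HC3H5O3) = 0.2249 x 0.03054 = 0.006868 mol.
n(LiOH) added = 0.08140 x 0.05314 = 0.004326 mol, converting that many moles of HC3H5O3 to C3H5O3-.
Remaining n(HC3H5O3) = 0.002543 mol; n(C3H5O3-) = 0.004326 mol.
By Henderson-Hasselbalch, pH = pKa + log([A^-]/[HA]) = 3.85 + log(0.004326/0.002543) = 3.85 + (+0.23) = 4.08.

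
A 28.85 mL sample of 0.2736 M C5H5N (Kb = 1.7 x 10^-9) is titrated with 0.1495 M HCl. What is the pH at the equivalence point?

n(C5H5N) = 0.2736 x 0.02885 = 0.007893 mol; V(HCl) at equivalence = 0.007893/0.1495 = 0.05280 L.
At equivalence the base is fully converted to C5H5NH+; total volume = 0.08165 L, so [C5H5NH+] = 0.007893/0.08165 = 0.09668 M.
Ka(C5H5NH+) = Kw/Kb = 1.0e-14 / 1.7 x 10^-9 = 5.88e-6.
[H^+] = sqrt(Ka x [C5H5NH+]) = sqrt(5.88e-6 x 0.09668) = 0.000754 M.
pH = -log(0.000754) = 3.12.

3.12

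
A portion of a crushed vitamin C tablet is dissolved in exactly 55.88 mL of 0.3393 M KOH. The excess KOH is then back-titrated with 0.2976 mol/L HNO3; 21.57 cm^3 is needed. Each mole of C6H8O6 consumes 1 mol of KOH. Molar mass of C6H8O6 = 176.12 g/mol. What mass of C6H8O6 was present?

2.21 g

Total n(KOH) added = 0.3393 x 0.05588 = 0.01896 mol.
n(HNO3) used = 0.2976 x 0.02157 = 0.006419 mol, which equals the excess n(KOH).
So n(KOH) consumed by the sample = 0.01896 - 0.006419 = 0.01254 mol.
n(C6H8O6) = 0.01254 / 1 = 0.01254 mol.
mass = 0.01254 mol x 176.12 g/mol = 2.21 g.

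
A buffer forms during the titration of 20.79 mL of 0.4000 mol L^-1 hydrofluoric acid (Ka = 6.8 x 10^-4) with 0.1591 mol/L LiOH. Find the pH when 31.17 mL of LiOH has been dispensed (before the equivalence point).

Initial n(HF) = 0.4000 x 0.02079 = 0.008316 mol.
n(LiOH) added = 0.1591 x 0.03117 = 0.004959 mol, converting that many moles of HF to F-.
Remaining n(HF) = 0.003357 mol; n(F-) = 0.004959 mol.
By Henderson-Hasselbalch, pH = pKa + log([A^-]/[HA]) = 3.17 + log(0.004959/0.003357) = 3.17 + (+0.17) = 3.34.

3.34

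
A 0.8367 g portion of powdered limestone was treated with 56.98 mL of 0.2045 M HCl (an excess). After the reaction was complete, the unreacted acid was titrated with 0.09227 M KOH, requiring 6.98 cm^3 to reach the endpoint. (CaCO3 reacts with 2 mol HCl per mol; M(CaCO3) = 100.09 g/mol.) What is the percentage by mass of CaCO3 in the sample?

Total n(HCl) added = 0.2045 x 0.05698 = 0.01165 mol.
n(KOH) used = 0.09227 x 0.006980 = 0.0006440 mol, which equals the excess n(HCl).
So n(HCl) consumed by the sample = 0.01165 - 0.0006440 = 0.01101 mol.
n(CaCO3) = 0.01101 / 2 = 0.005504 mol.
mass CaCO3 = 0.005504 x 100.09 = 0.5509 g, so %CaCO3 = 0.5509/0.8367 x 100 = 65.8%.

65.8%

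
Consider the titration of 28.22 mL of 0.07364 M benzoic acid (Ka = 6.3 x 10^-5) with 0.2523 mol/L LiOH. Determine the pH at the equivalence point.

8.48

n(C6H5COOH) = 0.07364 x 0.02822 = 0.002078 mol; V(LiOH) at equivalence = 0.002078/0.2523 = 0.008237 L.
At equivalence all the acid is converted to C6H5COO-; total volume = 0.02822 + 0.008237 = 0.03646 L, so [C6H5COO-] = 0.002078/0.03646 = 0.05700 M.
Kb = Kw/Ka = 1.0e-14 / 6.3 x 10^-5 = 1.59e-10.
[OH^-] = sqrt(Kb x [C6H5COO-]) = sqrt(1.59e-10 x 0.05700) = 3.01e-6 M.
pOH = 5.52, so pH = 14.00 - 5.52 = 8.48.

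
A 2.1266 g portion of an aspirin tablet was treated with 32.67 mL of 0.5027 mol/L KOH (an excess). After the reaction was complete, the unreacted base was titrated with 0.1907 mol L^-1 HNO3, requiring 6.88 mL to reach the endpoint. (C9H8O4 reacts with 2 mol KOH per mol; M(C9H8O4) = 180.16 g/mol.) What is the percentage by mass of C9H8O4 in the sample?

Total n(KOH) added = 0.5027 x 0.03267 = 0.01642 mol.
n(HNO3) used = 0.1907 x 0.006880 = 0.001312 mol, which equals the excess n(KOH).
So n(KOH) consumed by the sample = 0.01642 - 0.001312 = 0.01511 mol.
n(C9H8O4) = 0.01511 / 2 = 0.007556 mol.
mass C9H8O4 = 0.007556 x 180.16 = 1.361 g, so %C9H8O4 = 1.361/2.1266 x 100 = 64.0%.

64.0%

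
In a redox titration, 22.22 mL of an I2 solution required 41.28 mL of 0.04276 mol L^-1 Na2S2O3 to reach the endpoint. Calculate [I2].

0.0397 M

n(Na2S2O3) = 0.04276 x 0.04128 = 0.001765 mol.
From the balanced equation, 2 mol Na2S2O3 reacts with 1 mol I2, so n(I2) = 0.001765 x 1/2 = 0.0008826 mol.
[I2] = 0.0008826 / 0.02222 L = 0.0397 M.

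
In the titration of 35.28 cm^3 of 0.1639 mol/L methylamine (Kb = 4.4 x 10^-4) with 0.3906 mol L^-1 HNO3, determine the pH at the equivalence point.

n(CH3NH2) = 0.1639 x 0.03528 = 0.005782 mol; V(HNO3) at equivalence = 0.005782/0.3906 = 0.01480 L.
At equivalence the base is fully converted to CH3NH3+; total volume = 0.05008 L, so [CH3NH3+] = 0.005782/0.05008 = 0.1155 M.
Ka(CH3NH3+) = Kw/Kb = 1.0e-14 / 4.4 x 10^-4 = 2.27e-11.
[H^+] = sqrt(Ka x [CH3NH3+]) = sqrt(2.27e-11 x 0.1155) = 1.62e-6 M.
pH = -log(1.62e-6) = 5.79.

5.79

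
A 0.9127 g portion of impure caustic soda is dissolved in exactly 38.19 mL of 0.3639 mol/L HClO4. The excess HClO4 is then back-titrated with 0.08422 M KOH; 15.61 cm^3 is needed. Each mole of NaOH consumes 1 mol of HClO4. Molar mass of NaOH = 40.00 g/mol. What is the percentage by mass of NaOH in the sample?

Total n(HClO4) added = 0.3639 x 0.03819 = 0.01390 mol.
n(KOH) used = 0.08422 x 0.01561 = 0.001315 mol, which equals the excess n(HClO4).
So n(HClO4) consumed by the sample = 0.01390 - 0.001315 = 0.01258 mol.
n(NaOH) = 0.01258 / 1 = 0.01258 mol.
mass NaOH = 0.01258 x 40.00 = 0.5033 g, so %NaOH = 0.5033/0.9127 x 100 = 55.1%.

55.1%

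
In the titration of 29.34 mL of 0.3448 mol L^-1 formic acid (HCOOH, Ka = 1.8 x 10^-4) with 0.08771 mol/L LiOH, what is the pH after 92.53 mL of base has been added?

4.35

Initial n(HCOOH) = 0.3448 x 0.02934 = 0.01012 mol.
n(LiOH) added = 0.08771 x 0.09253 = 0.008116 mol, converting that many moles of HCOOH to HCOO-.
Remaining n(HCOOH) = 0.002001 mol; n(HCOO-) = 0.008116 mol.
By Henderson-Hasselbalch, pH = pKa + log([A^-]/[HA]) = 3.74 + log(0.008116/0.002001) = 3.74 + (+0.61) = 4.35.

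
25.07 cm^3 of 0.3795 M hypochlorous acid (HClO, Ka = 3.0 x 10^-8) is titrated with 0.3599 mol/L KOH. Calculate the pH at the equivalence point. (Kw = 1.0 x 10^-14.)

10.39

n(HClO) = 0.3795 x 0.02507 = 0.009514 mol; V(KOH) at equivalence = 0.009514/0.3599 = 0.02644 L.
At equivalence all the acid is converted to ClO-; total volume = 0.02507 + 0.02644 = 0.05151 L, so [ClO-] = 0.009514/0.05151 = 0.1847 M.
Kb = Kw/Ka = 1.0e-14 / 3.0 x 10^-8 = 3.33e-7.
[OH^-] = sqrt(Kb x [ClO-]) = sqrt(3.33e-7 x 0.1847) = 0.000248 M.
pOH = 3.61, so pH = 14.00 - 3.61 = 10.39.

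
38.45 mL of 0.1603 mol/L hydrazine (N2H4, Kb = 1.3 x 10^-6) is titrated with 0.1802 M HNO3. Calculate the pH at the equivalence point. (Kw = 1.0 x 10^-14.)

n(N2H4) = 0.1603 x 0.03845 = 0.006164 mol; V(HNO3) at equivalence = 0.006164/0.1802 = 0.03420 L.
At equivalence the base is fully converted to N2H5+; total volume = 0.07265 L, so [N2H5+] = 0.006164/0.07265 = 0.08483 M.
Ka(N2H5+) = Kw/Kb = 1.0e-14 / 1.3 x 10^-6 = 7.69e-9.
[H^+] = sqrt(Ka x [N2H5+]) = sqrt(7.69e-9 x 0.08483) = 2.55e-5 M.
pH = -log(2.55e-5) = 4.59.

4.59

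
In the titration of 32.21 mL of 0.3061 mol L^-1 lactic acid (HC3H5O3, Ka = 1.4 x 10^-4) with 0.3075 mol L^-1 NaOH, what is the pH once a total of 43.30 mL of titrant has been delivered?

n(acid) = 0.3061 x 0.03221 = 0.009859 mol; n(NaOH) added = 0.3075 x 0.04330 = 0.01331 mol.
Base is in excess by 0.01331 - 0.009859 = 0.003455 mol in a total volume of 0.07551 L.
[OH^-] = 0.003455/0.07551 = 0.04576 M, so pOH = 1.34 and pH = 14.00 - 1.34 = 12.66.

12.66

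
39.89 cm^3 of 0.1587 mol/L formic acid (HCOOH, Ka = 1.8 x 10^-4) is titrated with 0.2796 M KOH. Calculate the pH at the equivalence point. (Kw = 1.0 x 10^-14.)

n(HCOOH) = 0.1587 x 0.03989 = 0.006331 mol; V(KOH) at equivalence = 0.006331/0.2796 = 0.02264 L.
At equivalence all the acid is converted to HCOO-; total volume = 0.03989 + 0.02264 = 0.06253 L, so [HCOO-] = 0.006331/0.06253 = 0.1012 M.
Kb = Kw/Ka = 1.0e-14 / 1.8 x 10^-4 = 5.56e-11.
[OH^-] = sqrt(Kb x [HCOO-]) = sqrt(5.56e-11 x 0.1012) = 2.37e-6 M.
pOH = 5.62, so pH = 14.00 - 5.62 = 8.38.

8.38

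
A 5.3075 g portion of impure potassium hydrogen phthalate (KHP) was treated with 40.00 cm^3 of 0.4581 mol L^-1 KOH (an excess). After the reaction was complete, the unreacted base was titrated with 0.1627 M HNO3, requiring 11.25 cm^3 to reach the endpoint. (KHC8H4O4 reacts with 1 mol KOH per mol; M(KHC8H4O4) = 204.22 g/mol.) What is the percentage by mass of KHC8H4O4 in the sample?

63.5%

Total n(KOH) added = 0.4581 x 0.04000 = 0.01832 mol.
n(HNO3) used = 0.1627 x 0.01125 = 0.001830 mol, which equals the excess n(KOH).
So n(KOH) consumed by the sample = 0.01832 - 0.001830 = 0.01649 mol.
n(KHC8H4O4) = 0.01649 / 1 = 0.01649 mol.
mass KHC8H4O4 = 0.01649 x 204.22 = 3.368 g, so %KHC8H4O4 = 3.368/5.3075 x 100 = 63.5%.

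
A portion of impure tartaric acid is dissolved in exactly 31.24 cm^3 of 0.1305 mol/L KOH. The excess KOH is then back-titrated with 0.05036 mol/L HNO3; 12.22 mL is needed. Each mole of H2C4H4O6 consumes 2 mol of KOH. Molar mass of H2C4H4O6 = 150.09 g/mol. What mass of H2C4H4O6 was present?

0.260 g

Total n(KOH) added = 0.1305 x 0.03124 = 0.004077 mol.
n(HNO3) used = 0.05036 x 0.01222 = 0.0006154 mol, which equals the excess n(KOH).
So n(KOH) consumed by the sample = 0.004077 - 0.0006154 = 0.003461 mol.
n(H2C4H4O6) = 0.003461 / 2 = 0.001731 mol.
mass = 0.001731 mol x 150.09 g/mol = 0.260 g.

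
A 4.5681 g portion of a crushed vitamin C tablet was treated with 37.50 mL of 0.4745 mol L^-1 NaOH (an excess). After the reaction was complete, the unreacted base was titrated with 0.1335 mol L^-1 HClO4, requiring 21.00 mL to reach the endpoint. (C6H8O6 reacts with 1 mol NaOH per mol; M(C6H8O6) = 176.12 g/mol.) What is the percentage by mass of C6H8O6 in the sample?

57.8%

Total n(NaOH) added = 0.4745 x 0.03750 = 0.01779 mol.
n(HClO4) used = 0.1335 x 0.02100 = 0.002804 mol, which equals the excess n(NaOH).
So n(NaOH) consumed by the sample = 0.01779 - 0.002804 = 0.01499 mol.
n(C6H8O6) = 0.01499 / 1 = 0.01499 mol.
mass C6H8O6 = 0.01499 x 176.12 = 2.640 g, so %C6H8O6 = 2.640/4.5681 x 100 = 57.8%.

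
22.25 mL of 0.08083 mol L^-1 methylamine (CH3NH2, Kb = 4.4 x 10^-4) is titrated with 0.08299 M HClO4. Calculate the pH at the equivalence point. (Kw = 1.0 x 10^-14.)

6.02

n(CH3NH2) = 0.08083 x 0.02225 = 0.001798 mol; V(HClO4) at equivalence = 0.001798/0.08299 = 0.02167 L.
At equivalence the base is fully converted to CH3NH3+; total volume = 0.04392 L, so [CH3NH3+] = 0.001798/0.04392 = 0.04095 M.
Ka(CH3NH3+) = Kw/Kb = 1.0e-14 / 4.4 x 10^-4 = 2.27e-11.
[H^+] = sqrt(Ka x [CH3NH3+]) = sqrt(2.27e-11 x 0.04095) = 9.65e-7 M.
pH = -log(9.65e-7) = 6.02.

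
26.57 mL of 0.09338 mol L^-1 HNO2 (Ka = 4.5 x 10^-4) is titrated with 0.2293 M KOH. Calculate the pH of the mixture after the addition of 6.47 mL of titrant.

Initial n(HNO2) = 0.09338 x 0.02657 = 0.002481 mol.
n(KOH) added = 0.2293 x 0.006470 = 0.001484 mol, converting that many moles of HNO2 to NO2-.
Remaining n(HNO2) = 0.0009975 mol; n(NO2-) = 0.001484 mol.
By Henderson-Hasselbalch, pH = pKa + log([A^-]/[HA]) = 3.35 + log(0.001484/0.0009975) = 3.35 + (+0.17) = 3.52.

3.52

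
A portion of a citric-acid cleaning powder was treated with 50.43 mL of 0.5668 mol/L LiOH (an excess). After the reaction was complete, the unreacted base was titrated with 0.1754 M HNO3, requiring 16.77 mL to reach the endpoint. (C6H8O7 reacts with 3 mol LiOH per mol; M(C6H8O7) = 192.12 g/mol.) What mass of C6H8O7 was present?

Total n(LiOH) added = 0.5668 x 0.05043 = 0.02858 mol.
n(HNO3) used = 0.1754 x 0.01677 = 0.002941 mol, which equals the excess n(LiOH).
So n(LiOH) consumed by the sample = 0.02858 - 0.002941 = 0.02564 mol.
n(C6H8O7) = 0.02564 / 3 = 0.008547 mol.
mass = 0.008547 mol x 192.12 g/mol = 1.64 g.

1.64 g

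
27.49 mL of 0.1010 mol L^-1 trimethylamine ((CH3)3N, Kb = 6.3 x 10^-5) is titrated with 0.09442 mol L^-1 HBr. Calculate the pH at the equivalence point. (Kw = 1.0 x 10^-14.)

n((CH3)3N) = 0.1010 x 0.02749 = 0.002776 mol; V(HBr) at equivalence = 0.002776/0.09442 = 0.02941 L.
At equivalence the base is fully converted to (CH3)3NH+; total volume = 0.05690 L, so [(CH3)3NH+] = 0.002776/0.05690 = 0.04880 M.
Ka((CH3)3NH+) = Kw/Kb = 1.0e-14 / 6.3 x 10^-5 = 1.59e-10.
[H^+] = sqrt(Ka x [(CH3)3NH+]) = sqrt(1.59e-10 x 0.04880) = 2.78e-6 M.
pH = -log(2.78e-6) = 5.56.

5.56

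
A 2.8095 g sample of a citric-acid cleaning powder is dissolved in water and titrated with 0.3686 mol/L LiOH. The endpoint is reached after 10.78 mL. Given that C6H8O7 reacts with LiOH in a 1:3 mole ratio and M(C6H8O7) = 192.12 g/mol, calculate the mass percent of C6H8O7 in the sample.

n(LiOH) = 0.3686 x 0.01078 = 0.003974 mol.
n(C6H8O7) = 0.003974 / 3 = 0.001325 mol.
mass of C6H8O7 = 0.001325 x 192.12 = 0.2545 g.
% purity = 0.2545 / 2.8095 x 100 = 9.06%.

9.06%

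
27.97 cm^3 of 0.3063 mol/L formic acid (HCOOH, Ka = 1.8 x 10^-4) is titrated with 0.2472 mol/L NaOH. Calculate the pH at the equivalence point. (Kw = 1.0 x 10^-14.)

n(HCOOH) = 0.3063 x 0.02797 = 0.008567 mol; V(NaOH) at equivalence = 0.008567/0.2472 = 0.03466 L.
At equivalence all the acid is converted to HCOO-; total volume = 0.02797 + 0.03466 = 0.06263 L, so [HCOO-] = 0.008567/0.06263 = 0.1368 M.
Kb = Kw/Ka = 1.0e-14 / 1.8 x 10^-4 = 5.56e-11.
[OH^-] = sqrt(Kb x [HCOO-]) = sqrt(5.56e-11 x 0.1368) = 2.76e-6 M.
pOH = 5.56, so pH = 14.00 - 5.56 = 8.44.

8.44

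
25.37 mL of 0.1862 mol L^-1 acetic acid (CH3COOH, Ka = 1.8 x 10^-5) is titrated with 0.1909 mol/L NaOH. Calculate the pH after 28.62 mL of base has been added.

n(acid) = 0.1862 x 0.02537 = 0.004724 mol; n(NaOH) added = 0.1909 x 0.02862 = 0.005464 mol.
Base is in excess by 0.005464 - 0.004724 = 0.0007397 mol in a total volume of 0.05399 L.
[OH^-] = 0.0007397/0.05399 = 0.01370 M, so pOH = 1.86 and pH = 14.00 - 1.86 = 12.14.

12.14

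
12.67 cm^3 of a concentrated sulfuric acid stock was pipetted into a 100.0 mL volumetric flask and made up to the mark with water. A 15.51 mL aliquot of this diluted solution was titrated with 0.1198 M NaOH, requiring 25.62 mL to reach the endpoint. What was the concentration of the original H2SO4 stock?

0.781 M

n(NaOH) = 0.1198 x 0.02562 = 0.003069 mol.
n(H2SO4) in the aliquot = 0.003069 x 1/2 = 0.001535 mol.
[diluted H2SO4] = 0.001535 / 0.01551 = 0.09895 M.
Dilution factor = 100.0/12.67 = 7.893, so [stock] = 0.09895 x 7.893 = 0.781 M.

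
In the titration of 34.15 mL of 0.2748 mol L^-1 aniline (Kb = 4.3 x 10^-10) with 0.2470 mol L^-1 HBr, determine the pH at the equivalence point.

2.76

n(C6H5NH2) = 0.2748 x 0.03415 = 0.009384 mol; V(HBr) at equivalence = 0.009384/0.2470 = 0.03799 L.
At equivalence the base is fully converted to C6H5NH3+; total volume = 0.07214 L, so [C6H5NH3+] = 0.009384/0.07214 = 0.1301 M.
Ka(C6H5NH3+) = Kw/Kb = 1.0e-14 / 4.3 x 10^-10 = 2.33e-5.
[H^+] = sqrt(Ka x [C6H5NH3+]) = sqrt(2.33e-5 x 0.1301) = 0.00174 M.
pH = -log(0.00174) = 2.76.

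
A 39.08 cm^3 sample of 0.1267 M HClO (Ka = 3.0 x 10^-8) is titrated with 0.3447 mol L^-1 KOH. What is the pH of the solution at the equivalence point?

n(HClO) = 0.1267 x 0.03908 = 0.004951 mol; V(KOH) at equivalence = 0.004951/0.3447 = 0.01436 L.
At equivalence all the acid is converted to ClO-; total volume = 0.03908 + 0.01436 = 0.05344 L, so [ClO-] = 0.004951/0.05344 = 0.09265 M.
Kb = Kw/Ka = 1.0e-14 / 3.0 x 10^-8 = 3.33e-7.
[OH^-] = sqrt(Kb x [ClO-]) = sqrt(3.33e-7 x 0.09265) = 0.000176 M.
pOH = 3.76, so pH = 14.00 - 3.76 = 10.24.

10.24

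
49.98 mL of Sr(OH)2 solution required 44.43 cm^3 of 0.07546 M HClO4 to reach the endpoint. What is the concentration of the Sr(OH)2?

0.0335 M

n(HClO4) delivered = 0.07546 x 0.04443 = 0.003353 mol.
The reaction is 1 Sr(OH)2 + 2 HClO4, so n(Sr(OH)2) = 0.003353 x 1/2 = 0.001676 mol.
[Sr(OH)2] = 0.001676 mol / 0.04998 L = 0.0335 M.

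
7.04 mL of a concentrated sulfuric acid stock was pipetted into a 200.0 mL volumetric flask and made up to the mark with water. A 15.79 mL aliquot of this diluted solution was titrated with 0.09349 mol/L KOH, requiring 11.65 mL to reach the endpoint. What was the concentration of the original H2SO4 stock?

n(KOH) = 0.09349 x 0.01165 = 0.001089 mol.
n(H2SO4) in the aliquot = 0.001089 x 1/2 = 0.0005446 mol.
[diluted H2SO4] = 0.0005446 / 0.01579 = 0.03449 M.
Dilution factor = 200.0/7.040 = 28.41, so [stock] = 0.03449 x 28.41 = 0.980 M.

0.980 M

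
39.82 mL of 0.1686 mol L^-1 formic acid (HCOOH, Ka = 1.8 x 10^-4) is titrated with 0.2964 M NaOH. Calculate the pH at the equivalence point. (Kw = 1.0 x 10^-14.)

8.39

n(HCOOH) = 0.1686 x 0.03982 = 0.006714 mol; V(NaOH) at equivalence = 0.006714/0.2964 = 0.02265 L.
At equivalence all the acid is converted to HCOO-; total volume = 0.03982 + 0.02265 = 0.06247 L, so [HCOO-] = 0.006714/0.06247 = 0.1075 M.
Kb = Kw/Ka = 1.0e-14 / 1.8 x 10^-4 = 5.56e-11.
[OH^-] = sqrt(Kb x [HCOO-]) = sqrt(5.56e-11 x 0.1075) = 2.44e-6 M.
pOH = 5.61, so pH = 14.00 - 5.61 = 8.39.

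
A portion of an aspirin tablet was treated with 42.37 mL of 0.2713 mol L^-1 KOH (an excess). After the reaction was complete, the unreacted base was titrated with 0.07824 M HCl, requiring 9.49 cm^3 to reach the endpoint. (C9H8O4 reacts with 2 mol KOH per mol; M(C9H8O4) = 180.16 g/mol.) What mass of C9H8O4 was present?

Total n(KOH) added = 0.2713 x 0.04237 = 0.01149 mol.
n(HCl) used = 0.07824 x 0.009490 = 0.0007425 mol, which equals the excess n(KOH).
So n(KOH) consumed by the sample = 0.01149 - 0.0007425 = 0.01075 mol.
n(C9H8O4) = 0.01075 / 2 = 0.005376 mol.
mass = 0.005376 mol x 180.16 g/mol = 0.969 g.

0.969 g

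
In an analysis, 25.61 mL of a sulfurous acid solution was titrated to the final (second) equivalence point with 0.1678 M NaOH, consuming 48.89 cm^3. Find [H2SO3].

n(NaOH) = 0.1678 x 0.04889 = 0.008204 mol.
At the final (second) equivalence point, 2 mol OH^- react per mol H2SO3, so n(H2SO3) = 0.008204 / 2 = 0.004102 mol.
[H2SO3] = 0.004102 / 0.02561 L = 0.160 M.

0.160 M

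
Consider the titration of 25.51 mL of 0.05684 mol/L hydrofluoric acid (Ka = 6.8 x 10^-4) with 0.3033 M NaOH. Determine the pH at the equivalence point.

7.92

n(HF) = 0.05684 x 0.02551 = 0.001450 mol; V(NaOH) at equivalence = 0.001450/0.3033 = 0.004781 L.
At equivalence all the acid is converted to F-; total volume = 0.02551 + 0.004781 = 0.03029 L, so [F-] = 0.001450/0.03029 = 0.04787 M.
Kb = Kw/Ka = 1.0e-14 / 6.8 x 10^-4 = 1.47e-11.
[OH^-] = sqrt(Kb x [F-]) = sqrt(1.47e-11 x 0.04787) = 8.39e-7 M.
pOH = 6.08, so pH = 14.00 - 6.08 = 7.92.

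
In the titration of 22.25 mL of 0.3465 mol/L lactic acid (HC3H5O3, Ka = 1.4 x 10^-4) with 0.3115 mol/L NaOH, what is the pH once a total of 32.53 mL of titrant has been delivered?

n(acid) = 0.3465 x 0.02225 = 0.007710 mol; n(NaOH) added = 0.3115 x 0.03253 = 0.01013 mol.
Base is in excess by 0.01013 - 0.007710 = 0.002423 mol in a total volume of 0.05478 L.
[OH^-] = 0.002423/0.05478 = 0.04424 M, so pOH = 1.35 and pH = 14.00 - 1.35 = 12.65.

12.65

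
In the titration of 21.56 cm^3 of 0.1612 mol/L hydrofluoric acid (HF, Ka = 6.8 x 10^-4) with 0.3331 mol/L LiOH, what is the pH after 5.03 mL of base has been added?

Initial n(HF) = 0.1612 x 0.02156 = 0.003475 mol.
n(LiOH) added = 0.3331 x 0.005030 = 0.001675 mol, converting that many moles of HF to F-.
Remaining n(HF) = 0.001800 mol; n(F-) = 0.001675 mol.
By Henderson-Hasselbalch, pH = pKa + log([A^-]/[HA]) = 3.17 + log(0.001675/0.001800) = 3.17 + (-0.03) = 3.14.

3.14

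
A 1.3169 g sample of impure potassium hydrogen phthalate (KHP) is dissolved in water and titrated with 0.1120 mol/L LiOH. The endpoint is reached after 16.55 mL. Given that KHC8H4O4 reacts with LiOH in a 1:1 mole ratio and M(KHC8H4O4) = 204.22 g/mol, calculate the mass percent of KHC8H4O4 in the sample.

28.7%

n(LiOH) = 0.1120 x 0.01655 = 0.001854 mol.
n(KHC8H4O4) = 0.001854 / 1 = 0.001854 mol.
mass of KHC8H4O4 = 0.001854 x 204.22 = 0.3785 g.
% purity = 0.3785 / 1.3169 x 100 = 28.7%.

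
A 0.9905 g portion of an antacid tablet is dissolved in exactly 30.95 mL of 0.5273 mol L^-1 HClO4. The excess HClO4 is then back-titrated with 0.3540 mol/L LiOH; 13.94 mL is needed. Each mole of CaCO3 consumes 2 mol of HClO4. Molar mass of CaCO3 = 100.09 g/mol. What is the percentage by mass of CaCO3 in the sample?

57.5%

Total n(HClO4) added = 0.5273 x 0.03095 = 0.01632 mol.
n(LiOH) used = 0.3540 x 0.01394 = 0.004935 mol, which equals the excess n(HClO4).
So n(HClO4) consumed by the sample = 0.01632 - 0.004935 = 0.01139 mol.
n(CaCO3) = 0.01139 / 2 = 0.005693 mol.
mass CaCO3 = 0.005693 x 100.09 = 0.5698 g, so %CaCO3 = 0.5698/0.9905 x 100 = 57.5%.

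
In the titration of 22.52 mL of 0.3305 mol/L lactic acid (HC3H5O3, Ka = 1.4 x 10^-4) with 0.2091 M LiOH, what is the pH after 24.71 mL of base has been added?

4.21

Initial n(HC3H5O3) = 0.3305 x 0.02252 = 0.007443 mol.
n(LiOH) added = 0.2091 x 0.02471 = 0.005167 mol, converting that many moles of HC3H5O3 to C3H5O3-.
Remaining n(HC3H5O3) = 0.002276 mol; n(C3H5O3-) = 0.005167 mol.
By Henderson-Hasselbalch, pH = pKa + log([A^-]/[HA]) = 3.85 + log(0.005167/0.002276) = 3.85 + (+0.36) = 4.21.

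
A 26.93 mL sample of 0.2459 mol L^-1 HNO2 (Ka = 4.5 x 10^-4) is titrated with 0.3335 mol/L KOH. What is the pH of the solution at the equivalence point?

n(HNO2) = 0.2459 x 0.02693 = 0.006622 mol; V(KOH) at equivalence = 0.006622/0.3335 = 0.01986 L.
At equivalence all the acid is converted to NO2-; total volume = 0.02693 + 0.01986 = 0.04679 L, so [NO2-] = 0.006622/0.04679 = 0.1415 M.
Kb = Kw/Ka = 1.0e-14 / 4.5 x 10^-4 = 2.22e-11.
[OH^-] = sqrt(Kb x [NO2-]) = sqrt(2.22e-11 x 0.1415) = 1.77e-6 M.
pOH = 5.75, so pH = 14.00 - 5.75 = 8.25.

8.25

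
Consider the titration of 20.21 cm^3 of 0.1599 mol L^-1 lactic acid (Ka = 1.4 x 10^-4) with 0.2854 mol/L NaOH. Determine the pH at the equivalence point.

8.43

n(HC3H5O3) = 0.1599 x 0.02021 = 0.003232 mol; V(NaOH) at equivalence = 0.003232/0.2854 = 0.01132 L.
At equivalence all the acid is converted to C3H5O3-; total volume = 0.02021 + 0.01132 = 0.03153 L, so [C3H5O3-] = 0.003232/0.03153 = 0.1025 M.
Kb = Kw/Ka = 1.0e-14 / 1.4 x 10^-4 = 7.14e-11.
[OH^-] = sqrt(Kb x [C3H5O3-]) = sqrt(7.14e-11 x 0.1025) = 2.71e-6 M.
pOH = 5.57, so pH = 14.00 - 5.57 = 8.43.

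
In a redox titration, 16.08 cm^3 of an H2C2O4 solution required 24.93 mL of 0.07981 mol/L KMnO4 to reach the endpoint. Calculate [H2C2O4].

n(KMnO4) = 0.07981 x 0.02493 = 0.001990 mol.
From the balanced equation, 2 mol KMnO4 reacts with 5 mol H2C2O4, so n(H2C2O4) = 0.001990 x 5/2 = 0.004974 mol.
[H2C2O4] = 0.004974 / 0.01608 L = 0.309 M.

0.309 M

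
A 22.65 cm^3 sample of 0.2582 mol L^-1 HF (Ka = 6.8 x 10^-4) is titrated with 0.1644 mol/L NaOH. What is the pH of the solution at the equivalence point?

8.08

n(HF) = 0.2582 x 0.02265 = 0.005848 mol; V(NaOH) at equivalence = 0.005848/0.1644 = 0.03557 L.
At equivalence all the acid is converted to F-; total volume = 0.02265 + 0.03557 = 0.05822 L, so [F-] = 0.005848/0.05822 = 0.1004 M.
Kb = Kw/Ka = 1.0e-14 / 6.8 x 10^-4 = 1.47e-11.
[OH^-] = sqrt(Kb x [F-]) = sqrt(1.47e-11 x 0.1004) = 1.22e-6 M.
pOH = 5.92, so pH = 14.00 - 5.92 = 8.08.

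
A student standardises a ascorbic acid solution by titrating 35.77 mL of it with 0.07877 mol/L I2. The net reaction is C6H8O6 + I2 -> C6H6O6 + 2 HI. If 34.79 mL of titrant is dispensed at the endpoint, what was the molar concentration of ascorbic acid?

0.0766 M

n(I2) = 0.07877 x 0.03479 = 0.002740 mol.
From the balanced equation, 1 mol I2 reacts with 1 mol ascorbic acid, so n(ascorbic acid) = 0.002740 x 1/1 = 0.002740 mol.
[ascorbic acid] = 0.002740 / 0.03577 L = 0.0766 M.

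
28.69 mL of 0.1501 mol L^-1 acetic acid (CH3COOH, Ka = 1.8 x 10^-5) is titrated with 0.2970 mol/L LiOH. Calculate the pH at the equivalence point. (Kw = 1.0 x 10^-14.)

n(CH3COOH) = 0.1501 x 0.02869 = 0.004306 mol; V(LiOH) at equivalence = 0.004306/0.2970 = 0.01450 L.
At equivalence all the acid is converted to CH3COO-; total volume = 0.02869 + 0.01450 = 0.04319 L, so [CH3COO-] = 0.004306/0.04319 = 0.09971 M.
Kb = Kw/Ka = 1.0e-14 / 1.8 x 10^-5 = 5.56e-10.
[OH^-] = sqrt(Kb x [CH3COO-]) = sqrt(5.56e-10 x 0.09971) = 7.44e-6 M.
pOH = 5.13, so pH = 14.00 - 5.13 = 8.87.

8.87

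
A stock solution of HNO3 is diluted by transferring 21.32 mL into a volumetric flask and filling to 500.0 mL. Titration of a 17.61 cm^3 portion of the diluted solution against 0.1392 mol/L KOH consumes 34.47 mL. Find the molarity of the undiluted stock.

n(KOH) = 0.1392 x 0.03447 = 0.004798 mol.
n(HNO3) in the aliquot = 0.004798 mol.
[diluted HNO3] = 0.004798 / 0.01761 = 0.2725 M.
Dilution factor = 500.0/21.32 = 23.45, so [stock] = 0.2725 x 23.45 = 6.39 M.

6.39 M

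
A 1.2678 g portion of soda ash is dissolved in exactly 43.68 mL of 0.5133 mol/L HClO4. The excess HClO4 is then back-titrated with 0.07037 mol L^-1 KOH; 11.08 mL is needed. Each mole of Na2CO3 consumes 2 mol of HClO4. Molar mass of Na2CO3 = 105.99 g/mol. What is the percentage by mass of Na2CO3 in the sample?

Total n(HClO4) added = 0.5133 x 0.04368 = 0.02242 mol.
n(KOH) used = 0.07037 x 0.01108 = 0.0007797 mol, which equals the excess n(HClO4).
So n(HClO4) consumed by the sample = 0.02242 - 0.0007797 = 0.02164 mol.
n(Na2CO3) = 0.02164 / 2 = 0.01082 mol.
mass Na2CO3 = 0.01082 x 105.99 = 1.147 g, so %Na2CO3 = 1.147/1.2678 x 100 = 90.5%.

90.5%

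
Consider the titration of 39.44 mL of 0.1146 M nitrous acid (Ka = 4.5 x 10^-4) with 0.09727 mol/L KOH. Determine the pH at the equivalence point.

n(HNO2) = 0.1146 x 0.03944 = 0.004520 mol; V(KOH) at equivalence = 0.004520/0.09727 = 0.04647 L.
At equivalence all the acid is converted to NO2-; total volume = 0.03944 + 0.04647 = 0.08591 L, so [NO2-] = 0.004520/0.08591 = 0.05261 M.
Kb = Kw/Ka = 1.0e-14 / 4.5 x 10^-4 = 2.22e-11.
[OH^-] = sqrt(Kb x [NO2-]) = sqrt(2.22e-11 x 0.05261) = 1.08e-6 M.
pOH = 5.97, so pH = 14.00 - 5.97 = 8.03.

8.03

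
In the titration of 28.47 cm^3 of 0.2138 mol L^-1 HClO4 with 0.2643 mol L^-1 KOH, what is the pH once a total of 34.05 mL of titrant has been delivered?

12.67

n(acid) = 0.2138 x 0.02847 = 0.006087 mol; n(KOH) added = 0.2643 x 0.03405 = 0.008999 mol.
Base is in excess by 0.008999 - 0.006087 = 0.002913 mol in a total volume of 0.06252 L.
[OH^-] = 0.002913/0.06252 = 0.04659 M, so pOH = 1.33 and pH = 14.00 - 1.33 = 12.67.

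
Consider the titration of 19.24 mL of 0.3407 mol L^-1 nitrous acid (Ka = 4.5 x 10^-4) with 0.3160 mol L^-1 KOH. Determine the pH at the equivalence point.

8.28

n(HNO2) = 0.3407 x 0.01924 = 0.006555 mol; V(KOH) at equivalence = 0.006555/0.3160 = 0.02074 L.
At equivalence all the acid is converted to NO2-; total volume = 0.01924 + 0.02074 = 0.03998 L, so [NO2-] = 0.006555/0.03998 = 0.1639 M.
Kb = Kw/Ka = 1.0e-14 / 4.5 x 10^-4 = 2.22e-11.
[OH^-] = sqrt(Kb x [NO2-]) = sqrt(2.22e-11 x 0.1639) = 1.91e-6 M.
pOH = 5.72, so pH = 14.00 - 5.72 = 8.28.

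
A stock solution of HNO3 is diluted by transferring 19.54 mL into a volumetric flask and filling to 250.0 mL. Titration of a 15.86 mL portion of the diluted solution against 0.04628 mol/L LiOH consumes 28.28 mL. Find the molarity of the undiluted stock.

n(LiOH) = 0.04628 x 0.02828 = 0.001309 mol.
n(HNO3) in the aliquot = 0.001309 mol.
[diluted HNO3] = 0.001309 / 0.01586 = 0.08252 M.
Dilution factor = 250.0/19.54 = 12.79, so [stock] = 0.08252 x 12.79 = 1.06 M.

1.06 M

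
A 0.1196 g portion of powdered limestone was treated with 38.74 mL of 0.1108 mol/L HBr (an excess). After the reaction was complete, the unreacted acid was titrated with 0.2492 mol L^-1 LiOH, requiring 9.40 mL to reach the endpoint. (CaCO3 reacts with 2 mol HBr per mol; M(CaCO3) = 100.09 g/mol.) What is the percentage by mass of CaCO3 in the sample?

81.6%

Total n(HBr) added = 0.1108 x 0.03874 = 0.004292 mol.
n(LiOH) used = 0.2492 x 0.009400 = 0.002342 mol, which equals the excess n(HBr).
So n(HBr) consumed by the sample = 0.004292 - 0.002342 = 0.001950 mol.
n(CaCO3) = 0.001950 / 2 = 0.0009750 mol.
mass CaCO3 = 0.0009750 x 100.09 = 0.09758 g, so %CaCO3 = 0.09758/0.1196 x 100 = 81.6%.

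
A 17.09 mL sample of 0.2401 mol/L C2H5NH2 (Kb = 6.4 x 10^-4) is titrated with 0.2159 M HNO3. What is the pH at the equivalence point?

n(C2H5NH2) = 0.2401 x 0.01709 = 0.004103 mol; V(HNO3) at equivalence = 0.004103/0.2159 = 0.01901 L.
At equivalence the base is fully converted to C2H5NH3+; total volume = 0.03610 L, so [C2H5NH3+] = 0.004103/0.03610 = 0.1137 M.
Ka(C2H5NH3+) = Kw/Kb = 1.0e-14 / 6.4 x 10^-4 = 1.56e-11.
[H^+] = sqrt(Ka x [C2H5NH3+]) = sqrt(1.56e-11 x 0.1137) = 1.33e-6 M.
pH = -log(1.33e-6) = 5.88.

5.88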